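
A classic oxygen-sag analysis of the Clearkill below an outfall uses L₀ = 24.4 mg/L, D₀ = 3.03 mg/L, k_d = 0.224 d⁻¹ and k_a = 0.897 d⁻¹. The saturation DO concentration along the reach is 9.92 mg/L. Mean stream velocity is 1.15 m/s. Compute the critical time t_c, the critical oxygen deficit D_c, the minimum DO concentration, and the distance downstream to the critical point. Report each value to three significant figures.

t_c ≈ 1.37 d; D_c ≈ 4.49 mg/L; min DO ≈ 5.43 mg/L; x_c ≈ 136 km

t_c = [1/(k_a−k_d)] ln[(k_a/k_d)(1 − D₀(k_a−k_d)/(k_d L₀))]
= [1/(0.897−0.224)] ln[(0.897/0.224)(1 − 3.03×0.6730/(0.224×24.4))]
= (1/0.6730) ln[4.004 × 0.6269] = 1.486 × ln(2.510) = 1.486 × 0.9204 = 1.368 d.
D_c = (k_d/k_a) L₀ e^(−k_d t_c) = (0.224/0.897) × 24.4 × e^(−0.224×1.368) = 0.2497 × 24.4 × 0.7361 = 4.485 mg/L.
Minimum DO = C_s − D_c = 9.92 − 4.485 = 5.435 mg/L.
x_c = v t_c = 1.15 m/s × 1.368 d × 86400 s/d = 135900 m ≈ 136 km.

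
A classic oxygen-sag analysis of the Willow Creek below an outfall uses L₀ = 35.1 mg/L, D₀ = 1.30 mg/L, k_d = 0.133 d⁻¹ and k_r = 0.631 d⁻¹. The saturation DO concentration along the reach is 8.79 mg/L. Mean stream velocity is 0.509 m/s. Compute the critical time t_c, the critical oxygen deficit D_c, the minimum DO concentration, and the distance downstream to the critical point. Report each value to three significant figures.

t_c ≈ 2.83 d; D_c ≈ 5.08 mg/L; min DO ≈ 3.71 mg/L; x_c ≈ 124 km

t_c = [1/(k_r−k_d)] ln[(k_r/k_d)(1 − D₀(k_r−k_d)/(k_d L₀))]
= [1/(0.631−0.133)] ln[(0.631/0.133)(1 − 1.30×0.4980/(0.133×35.1))]
= (1/0.4980) ln[4.744 × 0.8613] = 2.008 × ln(4.086) = 2.008 × 1.408 = 2.827 d.
D_c = (k_d/k_r) L₀ e^(−k_d t_c) = (0.133/0.631) × 35.1 × e^(−0.133×2.827) = 0.2108 × 35.1 × 0.6866 = 5.080 mg/L.
Minimum DO = C_s − D_c = 8.79 − 5.080 = 3.710 mg/L.
x_c = v t_c = 0.509 m/s × 2.827 d × 86400 s/d = 124300 m ≈ 124 km.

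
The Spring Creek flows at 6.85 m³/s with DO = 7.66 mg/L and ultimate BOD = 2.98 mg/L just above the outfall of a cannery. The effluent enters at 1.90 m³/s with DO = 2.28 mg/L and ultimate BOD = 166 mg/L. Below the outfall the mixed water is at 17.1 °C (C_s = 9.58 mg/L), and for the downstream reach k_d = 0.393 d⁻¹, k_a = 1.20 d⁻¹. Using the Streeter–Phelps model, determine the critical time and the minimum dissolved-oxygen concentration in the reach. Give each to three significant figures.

t_c ≈ 1.16 d; minimum DO ≈ 1.61 mg/L

Mixed DO = (6.85×7.66 + 1.90×2.28)/(6.85+1.90) = 56.80/8.750 = 6.492 mg/L.
Mixed L₀ = (6.85×2.98 + 1.90×166)/(8.750) = 335.8/8.750 = 38.38 mg/L.
Initial deficit D₀ = C_s − DO₀ = 9.58 − 6.492 = 3.088 mg/L.
t_c = (1/0.8070) ln[(1.20/0.393)(1 − 3.088×0.8070/(0.393×38.38))] = 1.239 × ln(2.549) = 1.159 d.
D_c = (0.393/1.20) × 38.38 × e^(−0.393×1.159) = 0.3275 × 38.38 × 0.6340 = 7.969 mg/L.
Minimum DO = 9.58 − 7.969 = 1.611 mg/L.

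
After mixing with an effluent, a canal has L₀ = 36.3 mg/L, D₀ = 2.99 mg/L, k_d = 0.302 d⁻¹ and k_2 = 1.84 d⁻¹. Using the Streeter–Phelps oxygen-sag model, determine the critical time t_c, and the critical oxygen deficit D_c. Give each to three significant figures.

With k_2/k_d = 6.093 and 1 − D₀(k_2−k_d)/(k_d L₀) = 0.5805,
t_c = ln(6.093 × 0.5805) / (1.84 − 0.302) = ln(3.537) / 1.538 = 1.263/1.538 = 0.8214 d.
L(t_c) = L₀ e^(−k_d t_c) = 36.3 × 0.7803 = 28.33 mg/L, and at the critical point k_2 D_c = k_d L, so D_c = (0.302/1.84) × 28.33 = 4.649 mg/L.

t_c ≈ 0.821 d; D_c ≈ 4.65 mg/L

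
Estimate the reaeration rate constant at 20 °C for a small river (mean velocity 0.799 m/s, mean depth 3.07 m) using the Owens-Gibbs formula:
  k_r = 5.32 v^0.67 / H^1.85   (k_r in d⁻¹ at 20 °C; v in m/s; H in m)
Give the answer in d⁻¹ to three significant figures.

k_r ≈ 0.575 d⁻¹

k_r = 5.32 × 0.799^0.67 / 3.07^1.85 = 5.32 × 0.8604 / 7.965 = 0.5747 d⁻¹.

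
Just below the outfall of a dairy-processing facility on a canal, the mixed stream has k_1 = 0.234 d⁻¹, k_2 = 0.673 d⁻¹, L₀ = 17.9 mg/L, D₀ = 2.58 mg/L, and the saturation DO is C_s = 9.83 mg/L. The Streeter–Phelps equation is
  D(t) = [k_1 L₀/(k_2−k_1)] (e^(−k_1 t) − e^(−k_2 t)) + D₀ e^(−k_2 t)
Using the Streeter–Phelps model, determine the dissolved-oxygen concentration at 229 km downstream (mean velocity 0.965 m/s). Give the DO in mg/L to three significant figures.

Travel time t = x/v = 229 km / (0.965 m/s) = 229000 m / 0.965 m/s = 237300 s = 2.747 d.
k_1 L₀/(k_2−k_1) = 0.234×17.9/(0.673−0.234) = 4.189/0.4390 = 9.541 mg/L.
e^(−k_1 t) = e^(−0.234×2.747) = 0.5259; e^(−k_2 t) = e^(−0.673×2.747) = 0.1575.
D = 9.541 × (0.5259 − 0.1575) + 2.58 × 0.1575 = 3.515 + 0.4063 = 3.921 mg/L.
DO = C_s − D = 9.83 − 3.921 = 5.909 mg/L.

DO ≈ 5.91 mg/L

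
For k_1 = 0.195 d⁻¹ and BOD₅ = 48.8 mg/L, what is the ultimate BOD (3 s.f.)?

BOD₅ = L₀(1 − e^(−5k_1)) ⇒ L₀ = BOD₅ / (1 − e^(−5×0.195))
= 48.8 / (1 − 0.3772) = 48.8 / 0.6228 = 78.35 mg/L.

L₀ ≈ 78.4 mg/L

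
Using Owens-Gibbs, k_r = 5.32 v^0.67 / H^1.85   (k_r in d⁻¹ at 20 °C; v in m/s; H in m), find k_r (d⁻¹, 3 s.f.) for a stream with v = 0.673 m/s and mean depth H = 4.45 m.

k_r = 5.32 × 0.673^0.67 / 4.45^1.85 = 5.32 × 0.7670 / 15.83 = 0.2578 d⁻¹.

k_r ≈ 0.258 d⁻¹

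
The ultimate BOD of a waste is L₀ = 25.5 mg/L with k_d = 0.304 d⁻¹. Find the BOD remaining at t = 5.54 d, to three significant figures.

L ≈ 4.73 mg/L

L_t = L₀ e^(−k_d t) = 25.5 × e^(−0.304×5.54) = 25.5 × 0.1856 = 4.733 mg/L.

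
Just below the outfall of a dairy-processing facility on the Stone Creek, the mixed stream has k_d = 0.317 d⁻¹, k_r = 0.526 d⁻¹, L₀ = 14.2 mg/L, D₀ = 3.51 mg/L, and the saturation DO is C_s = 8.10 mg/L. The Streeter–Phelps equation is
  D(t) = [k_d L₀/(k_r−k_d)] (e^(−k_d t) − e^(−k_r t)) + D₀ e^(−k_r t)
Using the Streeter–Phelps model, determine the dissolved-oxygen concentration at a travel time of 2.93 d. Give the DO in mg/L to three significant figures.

k_d L₀/(k_r−k_d) = 0.317×14.2/(0.526−0.317) = 4.501/0.2090 = 21.54 mg/L.
e^(−k_d t) = e^(−0.317×2.930) = 0.3950; e^(−k_r t) = e^(−0.526×2.930) = 0.2141.
D = 21.54 × (0.3950 − 0.2141) + 3.51 × 0.2141 = 3.896 + 0.7516 = 4.648 mg/L.
DO = C_s − D = 8.10 − 4.648 = 3.452 mg/L.

DO ≈ 3.45 mg/L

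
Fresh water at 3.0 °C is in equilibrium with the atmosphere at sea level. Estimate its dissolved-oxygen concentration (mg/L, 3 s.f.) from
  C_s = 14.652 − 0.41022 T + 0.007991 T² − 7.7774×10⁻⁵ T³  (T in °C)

C_s ≈ 13.5 mg/L

C_s = 14.652 − 0.41022×3.0 + 0.007991×3.0² − 7.7774×10⁻⁵×3.0³ = 13.49 mg/L.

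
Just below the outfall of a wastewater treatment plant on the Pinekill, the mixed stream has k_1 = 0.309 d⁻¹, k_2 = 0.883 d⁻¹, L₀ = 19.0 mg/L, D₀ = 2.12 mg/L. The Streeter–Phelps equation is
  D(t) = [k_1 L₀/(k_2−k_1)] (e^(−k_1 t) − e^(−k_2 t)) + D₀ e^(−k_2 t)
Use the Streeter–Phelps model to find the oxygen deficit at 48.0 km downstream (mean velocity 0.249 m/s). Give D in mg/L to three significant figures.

D ≈ 4.00 mg/L

Travel time t = x/v = 48.0 km / (0.249 m/s) = 48000 m / 0.249 m/s = 192800 s = 2.231 d.
k_1 L₀/(k_2−k_1) = 0.309×19.0/(0.883−0.309) = 5.871/0.5740 = 10.23 mg/L.
e^(−k_1 t) = e^(−0.309×2.231) = 0.5019; e^(−k_2 t) = e^(−0.883×2.231) = 0.1394.
D = 10.23 × (0.5019 − 0.1394) + 2.12 × 0.1394 = 3.707 + 0.2956 = 4.003 mg/L.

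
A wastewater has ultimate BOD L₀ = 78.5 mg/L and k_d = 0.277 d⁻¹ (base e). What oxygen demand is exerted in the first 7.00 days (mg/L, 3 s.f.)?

y ≈ 67.2 mg/L

y_t = L₀(1 − e^(−k_d t)) = 78.5 × (1 − e^(−0.277×7.00))
= 78.5 × (1 − 0.1438) = 78.5 × 0.8562 = 67.21 mg/L.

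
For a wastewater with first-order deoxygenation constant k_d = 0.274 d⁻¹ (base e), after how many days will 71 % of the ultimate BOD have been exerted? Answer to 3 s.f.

t ≈ 4.52 d

y/L₀ = 1 − e^(−k_d t) = 0.71 ⇒ e^(−k_d t) = 0.290
t = −ln(0.290) / 0.274 = 1.238 / 0.274 = 4.518 d.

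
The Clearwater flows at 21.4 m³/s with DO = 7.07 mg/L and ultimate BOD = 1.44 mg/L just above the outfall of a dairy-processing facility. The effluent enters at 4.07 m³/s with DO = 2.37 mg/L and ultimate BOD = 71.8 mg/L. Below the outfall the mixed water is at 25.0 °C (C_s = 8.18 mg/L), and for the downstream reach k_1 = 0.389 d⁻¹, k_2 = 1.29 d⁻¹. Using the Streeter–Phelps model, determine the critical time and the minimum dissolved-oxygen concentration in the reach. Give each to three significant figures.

Mixed DO = (21.4×7.07 + 4.07×2.37)/(21.4+4.07) = 160.9/25.47 = 6.319 mg/L.
Mixed L₀ = (21.4×1.44 + 4.07×71.8)/(25.47) = 323.0/25.47 = 12.68 mg/L.
Initial deficit D₀ = C_s − DO₀ = 8.18 − 6.319 = 1.861 mg/L.
t_c = (1/0.9010) ln[(1.29/0.389)(1 − 1.861×0.9010/(0.389×12.68))] = 1.110 × ln(2.189) = 0.8696 d.
D_c = (0.389/1.29) × 12.68 × e^(−0.389×0.8696) = 0.3016 × 12.68 × 0.7130 = 2.727 mg/L.
Minimum DO = 8.18 − 2.727 = 5.453 mg/L.

t_c ≈ 0.870 d; minimum DO ≈ 5.45 mg/L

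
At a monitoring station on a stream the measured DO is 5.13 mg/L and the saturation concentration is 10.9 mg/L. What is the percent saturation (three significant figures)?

% saturation = C/C_s × 100 = 5.13/10.9 × 100 = 47.1 %.

47.1 % saturation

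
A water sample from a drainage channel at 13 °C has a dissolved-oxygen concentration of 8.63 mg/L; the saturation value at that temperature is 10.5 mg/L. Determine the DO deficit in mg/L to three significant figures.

D = C_s − C = 10.5 − 8.63 = 1.87 mg/L.

D ≈ 1.87 mg/L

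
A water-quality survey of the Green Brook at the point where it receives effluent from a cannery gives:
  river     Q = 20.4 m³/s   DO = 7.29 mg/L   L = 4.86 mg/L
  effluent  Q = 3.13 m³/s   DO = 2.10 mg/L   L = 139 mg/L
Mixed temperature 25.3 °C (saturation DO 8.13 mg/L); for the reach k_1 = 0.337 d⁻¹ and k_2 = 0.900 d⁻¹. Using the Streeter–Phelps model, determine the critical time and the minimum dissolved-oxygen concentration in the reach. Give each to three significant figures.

Mixed DO = (20.4×7.29 + 3.13×2.10)/(20.4+3.13) = 155.3/23.53 = 6.600 mg/L.
Mixed L₀ = (20.4×4.86 + 3.13×139)/(23.53) = 534.2/23.53 = 22.70 mg/L.
Initial deficit D₀ = C_s − DO₀ = 8.13 − 6.600 = 1.530 mg/L.
t_c = (1/0.5630) ln[(0.900/0.337)(1 − 1.530×0.5630/(0.337×22.70))] = 1.776 × ln(2.370) = 1.533 d.
D_c = (0.337/0.900) × 22.70 × e^(−0.337×1.533) = 0.3744 × 22.70 × 0.5966 = 5.072 mg/L.
Minimum DO = 8.13 − 5.072 = 3.058 mg/L.

t_c ≈ 1.53 d; minimum DO ≈ 3.06 mg/L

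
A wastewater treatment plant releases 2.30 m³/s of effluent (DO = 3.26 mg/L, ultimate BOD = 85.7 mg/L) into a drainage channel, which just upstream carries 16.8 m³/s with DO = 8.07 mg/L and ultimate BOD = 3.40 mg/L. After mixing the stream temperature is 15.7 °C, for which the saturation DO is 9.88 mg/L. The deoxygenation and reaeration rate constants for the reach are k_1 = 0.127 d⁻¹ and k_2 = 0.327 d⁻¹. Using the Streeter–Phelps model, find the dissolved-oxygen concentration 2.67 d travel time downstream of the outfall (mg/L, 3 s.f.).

Mixed DO = (16.8×8.07 + 2.30×3.26)/(16.8+2.30) = 143.1/19.10 = 7.491 mg/L.
Mixed L₀ = (16.8×3.40 + 2.30×85.7)/(19.10) = 254.2/19.10 = 13.31 mg/L.
Initial deficit D₀ = C_s − DO₀ = 9.88 − 7.491 = 2.389 mg/L.
D(2.67) = [0.127×13.31/(0.327−0.127)](e^(−0.127×2.67) − e^(−0.327×2.67)) + 2.389 e^(−0.327×2.67)
= 8.452 × (0.7124 − 0.4177) + 2.389 × 0.4177 = 3.489 mg/L.
DO = 9.88 − 3.489 = 6.391 mg/L.

DO ≈ 6.39 mg/L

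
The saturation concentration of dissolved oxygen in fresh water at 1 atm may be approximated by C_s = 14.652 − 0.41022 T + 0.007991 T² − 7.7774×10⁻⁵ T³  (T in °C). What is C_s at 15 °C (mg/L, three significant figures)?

C_s = 14.652 − 0.41022×15 + 0.007991×15² − 7.7774×10⁻⁵×15³ = 10.03 mg/L.

C_s ≈ 10.0 mg/L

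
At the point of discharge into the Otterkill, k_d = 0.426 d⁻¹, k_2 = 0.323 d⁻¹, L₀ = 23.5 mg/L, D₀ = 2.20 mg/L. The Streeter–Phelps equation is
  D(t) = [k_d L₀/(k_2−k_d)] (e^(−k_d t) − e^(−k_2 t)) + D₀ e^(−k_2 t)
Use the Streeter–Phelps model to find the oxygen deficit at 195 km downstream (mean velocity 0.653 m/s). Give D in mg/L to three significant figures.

D ≈ 10.3 mg/L

Travel time t = x/v = 195 km / (0.653 m/s) = 195000 m / 0.653 m/s = 298600 s = 3.456 d.
k_d L₀/(k_2−k_d) = 0.426×23.5/(0.323−0.426) = 10.01/-0.1030 = -97.19 mg/L.
e^(−k_d t) = e^(−0.426×3.456) = 0.2294; e^(−k_2 t) = e^(−0.323×3.456) = 0.3275.
D = -97.19 × (0.2294 − 0.3275) + 2.20 × 0.3275 = 9.533 + 0.7204 = 10.25 mg/L.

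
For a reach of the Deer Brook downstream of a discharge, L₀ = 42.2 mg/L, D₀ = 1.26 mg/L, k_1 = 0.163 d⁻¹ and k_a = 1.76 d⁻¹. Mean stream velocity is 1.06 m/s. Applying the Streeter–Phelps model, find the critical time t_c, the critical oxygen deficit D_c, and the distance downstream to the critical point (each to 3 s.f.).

At the critical point dD/dt = 0, so k_1 L₀ e^(−k_1 t) = k_a D. Substituting D(t) from the Streeter–Phelps equation and solving for t gives
t_c = ln[(k_a/k_1)(1 − D₀(k_a−k_1)/(k_1 L₀))] / (k_a−k_1).
Here k_a−k_1 = 1.597 d⁻¹ and 1 − D₀(k_a−k_1)/(k_1 L₀) = 1 − 1.26×1.597/(0.163×42.2) = 0.7075, so
t_c = ln(10.80 × 0.7075) / 1.597 = 2.033 / 1.597 = 1.273 d.
D_c = (k_1/k_a) L₀ e^(−k_1 t_c) = (0.163/1.76) × 42.2 × e^(−0.163×1.273) = 0.09261 × 42.2 × 0.8126 = 3.176 mg/L.
x_c = v t_c = 1.06 m/s × 1.273 d × 86400 s/d = 116600 m ≈ 117 km.

t_c ≈ 1.27 d; D_c ≈ 3.18 mg/L; x_c ≈ 117 km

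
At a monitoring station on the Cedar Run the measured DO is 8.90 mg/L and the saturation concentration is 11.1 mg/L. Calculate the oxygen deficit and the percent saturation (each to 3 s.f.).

D ≈ 2.20 mg/L; 80.2 % saturation

D = C_s − C = 11.1 − 8.90 = 2.20 mg/L.
% saturation = 8.90/11.1 × 100 = 80.2 %.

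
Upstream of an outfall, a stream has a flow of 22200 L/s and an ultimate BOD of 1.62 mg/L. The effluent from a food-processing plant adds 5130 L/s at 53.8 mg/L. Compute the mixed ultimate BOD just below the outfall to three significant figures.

11.4 mg/L

Flow-weighted mixing: C = (Q_r C_r + Q_w C_w)/(Q_r + Q_w)
= (22200×1.62 + 5130×53.8)/(22200 + 5130) = 312000/27330 = 11.41 mg/L.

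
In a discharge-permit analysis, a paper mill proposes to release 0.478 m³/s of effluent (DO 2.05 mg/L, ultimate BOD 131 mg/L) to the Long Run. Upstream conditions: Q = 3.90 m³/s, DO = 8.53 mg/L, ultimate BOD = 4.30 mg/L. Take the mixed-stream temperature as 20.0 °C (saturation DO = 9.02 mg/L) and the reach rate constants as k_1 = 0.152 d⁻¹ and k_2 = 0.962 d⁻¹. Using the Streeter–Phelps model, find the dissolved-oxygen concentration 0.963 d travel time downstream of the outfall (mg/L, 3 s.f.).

DO ≈ 6.95 mg/L

Mixed DO = (3.90×8.53 + 0.478×2.05)/(3.90+0.478) = 34.25/4.378 = 7.822 mg/L.
Mixed L₀ = (3.90×4.30 + 0.478×131)/(4.378) = 79.39/4.378 = 18.13 mg/L.
Initial deficit D₀ = C_s − DO₀ = 9.02 − 7.822 = 1.198 mg/L.
D(0.963) = [0.152×18.13/(0.962−0.152)](e^(−0.152×0.963) − e^(−0.962×0.963)) + 1.198 e^(−0.962×0.963)
= 3.403 × (0.8638 − 0.3960) + 1.198 × 0.3960 = 2.066 mg/L.
DO = 9.02 − 2.066 = 6.954 mg/L.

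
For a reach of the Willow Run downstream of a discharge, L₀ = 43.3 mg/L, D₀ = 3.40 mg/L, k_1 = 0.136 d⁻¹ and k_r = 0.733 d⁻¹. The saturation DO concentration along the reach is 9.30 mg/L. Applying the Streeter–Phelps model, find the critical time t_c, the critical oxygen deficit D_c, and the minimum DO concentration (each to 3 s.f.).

t_c = [1/(k_r−k_1)] ln[(k_r/k_1)(1 − D₀(k_r−k_1)/(k_1 L₀))]
= [1/(0.733−0.136)] ln[(0.733/0.136)(1 − 3.40×0.5970/(0.136×43.3))]
= (1/0.5970) ln[5.390 × 0.6553] = 1.675 × ln(3.532) = 1.675 × 1.262 = 2.114 d.
D_c = (k_1/k_r) L₀ e^(−k_1 t_c) = (0.136/0.733) × 43.3 × e^(−0.136×2.114) = 0.1855 × 43.3 × 0.7502 = 6.027 mg/L.
Minimum DO = C_s − D_c = 9.30 − 6.027 = 3.273 mg/L.

t_c ≈ 2.11 d; D_c ≈ 6.03 mg/L; min DO ≈ 3.27 mg/L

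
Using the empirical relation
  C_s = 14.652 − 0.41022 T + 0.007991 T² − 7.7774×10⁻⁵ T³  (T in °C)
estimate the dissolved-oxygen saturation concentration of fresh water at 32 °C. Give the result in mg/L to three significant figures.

C_s = 14.652 − 0.41022×32 + 0.007991×32² − 7.7774×10⁻⁵×32³ = 7.159 mg/L.

C_s ≈ 7.16 mg/L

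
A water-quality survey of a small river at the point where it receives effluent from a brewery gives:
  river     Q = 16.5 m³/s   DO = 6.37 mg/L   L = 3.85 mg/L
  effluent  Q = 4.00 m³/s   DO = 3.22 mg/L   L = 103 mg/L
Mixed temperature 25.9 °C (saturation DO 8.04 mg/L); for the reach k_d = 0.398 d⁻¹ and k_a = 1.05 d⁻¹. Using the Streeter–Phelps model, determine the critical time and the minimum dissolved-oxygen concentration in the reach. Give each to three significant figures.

t_c ≈ 1.22 d; minimum DO ≈ 2.63 mg/L

Mixed DO = (16.5×6.37 + 4.00×3.22)/(16.5+4.00) = 118.0/20.50 = 5.755 mg/L.
Mixed L₀ = (16.5×3.85 + 4.00×103)/(20.50) = 475.5/20.50 = 23.20 mg/L.
Initial deficit D₀ = C_s − DO₀ = 8.04 − 5.755 = 2.285 mg/L.
t_c = (1/0.6520) ln[(1.05/0.398)(1 − 2.285×0.6520/(0.398×23.20))] = 1.534 × ln(2.213) = 1.218 d.
D_c = (0.398/1.05) × 23.20 × e^(−0.398×1.218) = 0.3790 × 23.20 × 0.6158 = 5.415 mg/L.
Minimum DO = 8.04 − 5.415 = 2.625 mg/L.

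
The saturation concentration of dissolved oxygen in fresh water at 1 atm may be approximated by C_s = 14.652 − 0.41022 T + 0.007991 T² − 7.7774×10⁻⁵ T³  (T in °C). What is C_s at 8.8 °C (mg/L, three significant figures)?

C_s = 14.652 − 0.41022×8.8 + 0.007991×8.8² − 7.7774×10⁻⁵×8.8³ = 11.61 mg/L.

C_s ≈ 11.6 mg/L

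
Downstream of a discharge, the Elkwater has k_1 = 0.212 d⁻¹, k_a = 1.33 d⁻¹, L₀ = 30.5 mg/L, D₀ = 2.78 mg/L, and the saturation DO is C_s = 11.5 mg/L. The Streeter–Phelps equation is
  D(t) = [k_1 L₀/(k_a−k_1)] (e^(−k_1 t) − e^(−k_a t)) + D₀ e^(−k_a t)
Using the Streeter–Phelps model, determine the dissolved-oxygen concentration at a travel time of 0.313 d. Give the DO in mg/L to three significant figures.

k_1 L₀/(k_a−k_1) = 0.212×30.5/(1.33−0.212) = 6.466/1.118 = 5.784 mg/L.
e^(−k_1 t) = e^(−0.212×0.3130) = 0.9358; e^(−k_a t) = e^(−1.33×0.3130) = 0.6595.
D = 5.784 × (0.9358 − 0.6595) + 2.78 × 0.6595 = 1.598 + 1.833 = 3.431 mg/L.
DO = C_s − D = 11.5 − 3.431 = 8.069 mg/L.

DO ≈ 8.07 mg/L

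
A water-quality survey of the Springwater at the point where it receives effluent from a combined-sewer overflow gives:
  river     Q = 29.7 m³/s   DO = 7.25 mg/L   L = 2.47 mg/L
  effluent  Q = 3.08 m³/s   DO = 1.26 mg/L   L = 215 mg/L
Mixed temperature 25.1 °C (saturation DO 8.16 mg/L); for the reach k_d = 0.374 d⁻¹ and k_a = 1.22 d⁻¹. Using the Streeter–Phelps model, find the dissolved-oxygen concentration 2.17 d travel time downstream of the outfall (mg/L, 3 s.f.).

DO ≈ 4.35 mg/L

Mixed DO = (29.7×7.25 + 3.08×1.26)/(29.7+3.08) = 219.2/32.78 = 6.687 mg/L.
Mixed L₀ = (29.7×2.47 + 3.08×215)/(32.78) = 735.6/32.78 = 22.44 mg/L.
Initial deficit D₀ = C_s − DO₀ = 8.16 − 6.687 = 1.473 mg/L.
D(2.17) = [0.374×22.44/(1.22−0.374)](e^(−0.374×2.17) − e^(−1.22×2.17)) + 1.473 e^(−1.22×2.17)
= 9.920 × (0.4442 − 0.07084) + 1.473 × 0.07084 = 3.808 mg/L.
DO = 8.16 − 3.808 = 4.352 mg/L.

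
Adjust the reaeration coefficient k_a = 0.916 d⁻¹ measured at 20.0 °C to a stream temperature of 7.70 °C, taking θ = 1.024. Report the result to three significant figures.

k_a(T₂) = k_a(T₁) · θ^(T₂−T₁) = 0.916 × 1.024^(7.70−20.0)
= 0.916 × 1.024^-12.3 = 0.916 × 0.7470 = 0.6842 d⁻¹.

k_a ≈ 0.684 d⁻¹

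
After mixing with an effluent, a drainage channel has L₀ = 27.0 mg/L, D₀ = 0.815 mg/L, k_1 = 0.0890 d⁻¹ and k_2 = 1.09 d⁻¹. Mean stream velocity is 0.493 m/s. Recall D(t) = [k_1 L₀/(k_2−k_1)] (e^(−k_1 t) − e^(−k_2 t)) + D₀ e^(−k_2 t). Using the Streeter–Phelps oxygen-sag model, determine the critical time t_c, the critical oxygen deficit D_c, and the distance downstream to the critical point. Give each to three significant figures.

t_c ≈ 2.09 d; D_c ≈ 1.83 mg/L; x_c ≈ 89.0 km

t_c = [1/(k_2−k_1)] ln[(k_2/k_1)(1 − D₀(k_2−k_1)/(k_1 L₀))]
= [1/(1.09−0.0890)] ln[(1.09/0.0890)(1 − 0.815×1.001/(0.0890×27.0))]
= (1/1.001) ln[12.25 × 0.6605] = 0.9990 × ln(8.089) = 0.9990 × 2.091 = 2.088 d.
L(t_c) = L₀ e^(−k_1 t_c) = 27.0 × 0.8304 = 22.42 mg/L, and at the critical point k_2 D_c = k_1 L, so D_c = (0.0890/1.09) × 22.42 = 1.831 mg/L.
x_c = v t_c = 0.493 m/s × 2.088 d × 86400 s/d = 88960 m ≈ 89.0 km.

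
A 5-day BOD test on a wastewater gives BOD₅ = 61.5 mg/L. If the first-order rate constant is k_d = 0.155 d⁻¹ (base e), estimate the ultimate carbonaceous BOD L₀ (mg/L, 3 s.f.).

BOD₅ = L₀(1 − e^(−5k_d)) ⇒ L₀ = BOD₅ / (1 − e^(−5×0.155))
= 61.5 / (1 − 0.4607) = 61.5 / 0.5393 = 114.0 mg/L.

L₀ ≈ 114 mg/L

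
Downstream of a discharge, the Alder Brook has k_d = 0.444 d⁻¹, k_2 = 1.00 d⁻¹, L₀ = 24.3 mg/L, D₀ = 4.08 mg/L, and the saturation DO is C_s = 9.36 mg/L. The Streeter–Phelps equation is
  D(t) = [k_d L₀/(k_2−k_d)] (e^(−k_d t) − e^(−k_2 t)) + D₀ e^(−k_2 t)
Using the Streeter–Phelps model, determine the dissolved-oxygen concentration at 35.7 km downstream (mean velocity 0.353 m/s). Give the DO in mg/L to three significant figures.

DO ≈ 2.57 mg/L

Travel time t = x/v = 35.7 km / (0.353 m/s) = 35700 m / 0.353 m/s = 101100 s = 1.171 d.
k_d L₀/(k_2−k_d) = 0.444×24.3/(1.00−0.444) = 10.79/0.5560 = 19.41 mg/L.
e^(−k_d t) = e^(−0.444×1.171) = 0.5947; e^(−k_2 t) = e^(−1.00×1.171) = 0.3102.
D = 19.41 × (0.5947 − 0.3102) + 4.08 × 0.3102 = 5.520 + 1.266 = 6.786 mg/L.
DO = C_s − D = 9.36 − 6.786 = 2.574 mg/L.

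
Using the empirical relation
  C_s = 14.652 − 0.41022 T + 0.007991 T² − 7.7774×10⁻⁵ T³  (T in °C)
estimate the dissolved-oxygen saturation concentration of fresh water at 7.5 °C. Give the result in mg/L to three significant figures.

C_s ≈ 12.0 mg/L

C_s = 14.652 − 0.41022×7.5 + 0.007991×7.5² − 7.7774×10⁻⁵×7.5³ = 11.99 mg/L.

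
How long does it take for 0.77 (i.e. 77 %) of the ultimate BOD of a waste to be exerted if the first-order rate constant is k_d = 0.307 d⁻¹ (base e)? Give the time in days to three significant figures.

t ≈ 4.79 d

y/L₀ = 1 − e^(−k_d t) = 0.77 ⇒ e^(−k_d t) = 0.230
t = −ln(0.230) / 0.307 = 1.470 / 0.307 = 4.787 d.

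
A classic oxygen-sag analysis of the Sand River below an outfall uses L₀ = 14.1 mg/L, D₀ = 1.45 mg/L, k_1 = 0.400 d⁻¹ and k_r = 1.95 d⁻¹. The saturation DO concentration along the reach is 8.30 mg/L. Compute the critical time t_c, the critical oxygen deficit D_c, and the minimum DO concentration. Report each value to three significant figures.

At the critical point dD/dt = 0, so k_1 L₀ e^(−k_1 t) = k_r D. Substituting D(t) from the Streeter–Phelps equation and solving for t gives
t_c = ln[(k_r/k_1)(1 − D₀(k_r−k_1)/(k_1 L₀))] / (k_r−k_1).
Here k_r−k_1 = 1.550 d⁻¹ and 1 − D₀(k_r−k_1)/(k_1 L₀) = 1 − 1.45×1.550/(0.400×14.1) = 0.6015, so
t_c = ln(4.875 × 0.6015) / 1.550 = 1.076 / 1.550 = 0.6941 d.
D_c = (k_1/k_r) L₀ e^(−k_1 t_c) = (0.400/1.95) × 14.1 × e^(−0.400×0.6941) = 0.2051 × 14.1 × 0.7576 = 2.191 mg/L.
Minimum DO = C_s − D_c = 8.30 − 2.191 = 6.109 mg/L.

t_c ≈ 0.694 d; D_c ≈ 2.19 mg/L; min DO ≈ 6.11 mg/L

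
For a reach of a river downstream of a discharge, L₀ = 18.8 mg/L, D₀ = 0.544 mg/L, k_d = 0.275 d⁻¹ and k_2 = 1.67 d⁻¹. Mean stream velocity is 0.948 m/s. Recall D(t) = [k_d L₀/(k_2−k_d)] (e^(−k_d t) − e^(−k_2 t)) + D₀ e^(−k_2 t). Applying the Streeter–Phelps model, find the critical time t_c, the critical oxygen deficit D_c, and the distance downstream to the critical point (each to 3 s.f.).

With k_2/k_d = 6.073 and 1 − D₀(k_2−k_d)/(k_d L₀) = 0.8532,
t_c = ln(6.073 × 0.8532) / (1.67 − 0.275) = ln(5.181) / 1.395 = 1.645/1.395 = 1.179 d.
D_c = (k_d/k_2) L₀ e^(−k_d t_c) = (0.275/1.67) × 18.8 × e^(−0.275×1.179) = 0.1647 × 18.8 × 0.7230 = 2.238 mg/L.
x_c = v t_c = 0.948 m/s × 1.179 d × 86400 s/d = 96590 m ≈ 96.6 km.

t_c ≈ 1.18 d; D_c ≈ 2.24 mg/L; x_c ≈ 96.6 km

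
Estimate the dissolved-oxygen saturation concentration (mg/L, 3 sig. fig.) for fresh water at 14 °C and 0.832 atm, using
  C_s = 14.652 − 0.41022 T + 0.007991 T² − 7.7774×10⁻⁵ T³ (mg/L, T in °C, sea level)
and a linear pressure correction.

C_s ≈ 8.54 mg/L

At sea level: C_s = 14.652 − 0.41022×14 + 0.007991×14² − 7.7774×10⁻⁵×14³ = 10.26 mg/L.
Pressure correction: C_s' = 10.26 × 0.832 = 8.538 mg/L.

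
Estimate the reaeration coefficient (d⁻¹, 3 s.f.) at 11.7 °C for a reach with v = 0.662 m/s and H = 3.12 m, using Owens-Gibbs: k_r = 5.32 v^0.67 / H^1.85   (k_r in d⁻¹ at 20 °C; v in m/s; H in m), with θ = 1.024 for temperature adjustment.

k_r(20) = 5.32 × 0.662^0.67 / 3.12^1.85 = 5.32 × 0.7585 / 8.207 = 0.4917 d⁻¹.
k_r(11.7) = 0.4917 × 1.024^(11.7−20) = 0.4917 × 0.8213 = 0.4038 d⁻¹.

k_r ≈ 0.404 d⁻¹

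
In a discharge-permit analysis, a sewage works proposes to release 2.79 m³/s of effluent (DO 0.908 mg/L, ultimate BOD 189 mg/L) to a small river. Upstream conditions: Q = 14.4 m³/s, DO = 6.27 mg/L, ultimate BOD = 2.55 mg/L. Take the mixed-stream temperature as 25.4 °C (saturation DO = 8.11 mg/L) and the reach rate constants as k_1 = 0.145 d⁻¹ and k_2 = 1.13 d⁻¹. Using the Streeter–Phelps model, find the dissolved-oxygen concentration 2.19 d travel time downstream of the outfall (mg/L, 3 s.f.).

Mixed DO = (14.4×6.27 + 2.79×0.908)/(14.4+2.79) = 92.82/17.19 = 5.400 mg/L.
Mixed L₀ = (14.4×2.55 + 2.79×189)/(17.19) = 564.0/17.19 = 32.81 mg/L.
Initial deficit D₀ = C_s − DO₀ = 8.11 − 5.400 = 2.710 mg/L.
D(2.19) = [0.145×32.81/(1.13−0.145)](e^(−0.145×2.19) − e^(−1.13×2.19)) + 2.710 e^(−1.13×2.19)
= 4.830 × (0.7279 − 0.08419) + 2.710 × 0.08419 = 3.338 mg/L.
DO = 8.11 − 3.338 = 4.772 mg/L.

DO ≈ 4.77 mg/L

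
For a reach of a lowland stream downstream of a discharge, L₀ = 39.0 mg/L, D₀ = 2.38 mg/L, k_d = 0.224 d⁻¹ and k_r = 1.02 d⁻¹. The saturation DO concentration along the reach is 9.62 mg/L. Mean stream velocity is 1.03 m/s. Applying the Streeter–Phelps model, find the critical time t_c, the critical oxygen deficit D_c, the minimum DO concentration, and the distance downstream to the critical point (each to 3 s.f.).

At the critical point dD/dt = 0, so k_d L₀ e^(−k_d t) = k_r D. Substituting D(t) from the Streeter–Phelps equation and solving for t gives
t_c = ln[(k_r/k_d)(1 − D₀(k_r−k_d)/(k_d L₀))] / (k_r−k_d).
Here k_r−k_d = 0.7960 d⁻¹ and 1 − D₀(k_r−k_d)/(k_d L₀) = 1 − 2.38×0.7960/(0.224×39.0) = 0.7831, so
t_c = ln(4.554 × 0.7831) / 0.7960 = 1.271 / 0.7960 = 1.597 d.
D_c = (k_d/k_r) L₀ e^(−k_d t_c) = (0.224/1.02) × 39.0 × e^(−0.224×1.597) = 0.2196 × 39.0 × 0.6992 = 5.989 mg/L.
Minimum DO = C_s − D_c = 9.62 − 5.989 = 3.631 mg/L.
x_c = v t_c = 1.03 m/s × 1.597 d × 86400 s/d = 142100 m ≈ 142 km.

t_c ≈ 1.60 d; D_c ≈ 5.99 mg/L; min DO ≈ 3.63 mg/L; x_c ≈ 142 km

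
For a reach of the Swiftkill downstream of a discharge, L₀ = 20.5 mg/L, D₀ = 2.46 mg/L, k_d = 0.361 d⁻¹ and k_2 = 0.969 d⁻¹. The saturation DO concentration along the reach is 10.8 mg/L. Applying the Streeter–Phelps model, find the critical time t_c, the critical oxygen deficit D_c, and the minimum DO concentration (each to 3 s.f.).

t_c = [1/(k_2−k_d)] ln[(k_2/k_d)(1 − D₀(k_2−k_d)/(k_d L₀))]
= [1/(0.969−0.361)] ln[(0.969/0.361)(1 − 2.46×0.6080/(0.361×20.5))]
= (1/0.6080) ln[2.684 × 0.7979] = 1.645 × ln(2.142) = 1.645 × 0.7616 = 1.253 d.
L(t_c) = L₀ e^(−k_d t_c) = 20.5 × 0.6362 = 13.04 mg/L, and at the critical point k_2 D_c = k_d L, so D_c = (0.361/0.969) × 13.04 = 4.859 mg/L.
Minimum DO = C_s − D_c = 10.8 − 4.859 = 5.941 mg/L.

t_c ≈ 1.25 d; D_c ≈ 4.86 mg/L; min DO ≈ 5.94 mg/L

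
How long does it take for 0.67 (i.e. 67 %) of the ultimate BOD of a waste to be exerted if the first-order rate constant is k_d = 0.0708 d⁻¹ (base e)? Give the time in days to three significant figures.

t ≈ 15.7 d

y/L₀ = 1 − e^(−k_d t) = 0.67 ⇒ e^(−k_d t) = 0.330
t = −ln(0.330) / 0.0708 = 1.109 / 0.0708 = 15.66 d.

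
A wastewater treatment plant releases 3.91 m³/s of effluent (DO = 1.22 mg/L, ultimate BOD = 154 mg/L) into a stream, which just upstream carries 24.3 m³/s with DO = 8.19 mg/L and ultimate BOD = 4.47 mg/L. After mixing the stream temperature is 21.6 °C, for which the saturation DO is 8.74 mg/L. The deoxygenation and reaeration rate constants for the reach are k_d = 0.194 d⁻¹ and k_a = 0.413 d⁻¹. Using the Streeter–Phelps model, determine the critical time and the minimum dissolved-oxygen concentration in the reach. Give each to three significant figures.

t_c ≈ 3.13 d; minimum DO ≈ 2.29 mg/L

Mixed DO = (24.3×8.19 + 3.91×1.22)/(24.3+3.91) = 203.8/28.21 = 7.224 mg/L.
Mixed L₀ = (24.3×4.47 + 3.91×154)/(28.21) = 710.8/28.21 = 25.20 mg/L.
Initial deficit D₀ = C_s − DO₀ = 8.74 − 7.224 = 1.516 mg/L.
t_c = (1/0.2190) ln[(0.413/0.194)(1 − 1.516×0.2190/(0.194×25.20))] = 4.566 × ln(1.984) = 3.129 d.
D_c = (0.194/0.413) × 25.20 × e^(−0.194×3.129) = 0.4697 × 25.20 × 0.5450 = 6.450 mg/L.
Minimum DO = 8.74 − 6.450 = 2.290 mg/L.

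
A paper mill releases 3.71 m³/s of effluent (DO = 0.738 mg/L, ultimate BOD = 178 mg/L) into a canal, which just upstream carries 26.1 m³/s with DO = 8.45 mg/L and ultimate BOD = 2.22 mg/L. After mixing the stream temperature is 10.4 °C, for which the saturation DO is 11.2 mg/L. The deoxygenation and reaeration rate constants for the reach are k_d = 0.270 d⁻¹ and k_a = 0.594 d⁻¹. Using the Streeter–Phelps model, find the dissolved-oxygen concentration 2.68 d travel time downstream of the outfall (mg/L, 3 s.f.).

DO ≈ 4.79 mg/L

Mixed DO = (26.1×8.45 + 3.71×0.738)/(26.1+3.71) = 223.3/29.81 = 7.490 mg/L.
Mixed L₀ = (26.1×2.22 + 3.71×178)/(29.81) = 718.3/29.81 = 24.10 mg/L.
Initial deficit D₀ = C_s − DO₀ = 11.2 − 7.490 = 3.710 mg/L.
D(2.68) = [0.270×24.10/(0.594−0.270)](e^(−0.270×2.68) − e^(−0.594×2.68)) + 3.710 e^(−0.594×2.68)
= 20.08 × (0.4850 − 0.2035) + 3.710 × 0.2035 = 6.407 mg/L.
DO = 11.2 − 6.407 = 4.793 mg/L.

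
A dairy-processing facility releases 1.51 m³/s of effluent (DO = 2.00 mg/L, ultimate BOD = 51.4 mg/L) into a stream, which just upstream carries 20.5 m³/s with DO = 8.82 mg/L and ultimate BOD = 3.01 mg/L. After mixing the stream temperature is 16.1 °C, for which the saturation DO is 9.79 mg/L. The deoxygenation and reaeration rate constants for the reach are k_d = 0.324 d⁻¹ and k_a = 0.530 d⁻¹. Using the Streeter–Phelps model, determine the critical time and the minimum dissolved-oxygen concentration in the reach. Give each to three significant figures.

Mixed DO = (20.5×8.82 + 1.51×2.00)/(20.5+1.51) = 183.8/22.01 = 8.352 mg/L.
Mixed L₀ = (20.5×3.01 + 1.51×51.4)/(22.01) = 139.3/22.01 = 6.330 mg/L.
Initial deficit D₀ = C_s − DO₀ = 9.79 − 8.352 = 1.438 mg/L.
t_c = (1/0.2060) ln[(0.530/0.324)(1 − 1.438×0.2060/(0.324×6.330))] = 4.854 × ln(1.400) = 1.632 d.
D_c = (0.324/0.530) × 6.330 × e^(−0.324×1.632) = 0.6113 × 6.330 × 0.5894 = 2.281 mg/L.
Minimum DO = 9.79 − 2.281 = 7.509 mg/L.

t_c ≈ 1.63 d; minimum DO ≈ 7.51 mg/L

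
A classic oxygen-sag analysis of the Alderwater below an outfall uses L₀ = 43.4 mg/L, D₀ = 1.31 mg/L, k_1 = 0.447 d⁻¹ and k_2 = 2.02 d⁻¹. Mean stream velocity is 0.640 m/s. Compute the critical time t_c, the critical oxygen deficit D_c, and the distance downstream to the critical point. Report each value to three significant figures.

At the critical point dD/dt = 0, so k_1 L₀ e^(−k_1 t) = k_2 D. Substituting D(t) from the Streeter–Phelps equation and solving for t gives
t_c = ln[(k_2/k_1)(1 − D₀(k_2−k_1)/(k_1 L₀))] / (k_2−k_1).
Here k_2−k_1 = 1.573 d⁻¹ and 1 − D₀(k_2−k_1)/(k_1 L₀) = 1 − 1.31×1.573/(0.447×43.4) = 0.8938, so
t_c = ln(4.519 × 0.8938) / 1.573 = 1.396 / 1.573 = 0.8875 d.
L(t_c) = L₀ e^(−k_1 t_c) = 43.4 × 0.6725 = 29.19 mg/L, and at the critical point k_2 D_c = k_1 L, so D_c = (0.447/2.02) × 29.19 = 6.459 mg/L.
x_c = v t_c = 0.640 m/s × 0.8875 d × 86400 s/d = 49070 m ≈ 49.1 km.

t_c ≈ 0.887 d; D_c ≈ 6.46 mg/L; x_c ≈ 49.1 km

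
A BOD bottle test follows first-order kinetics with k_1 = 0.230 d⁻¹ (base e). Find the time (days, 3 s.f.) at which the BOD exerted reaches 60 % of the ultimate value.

y/L₀ = 1 − e^(−k_1 t) = 0.60 ⇒ e^(−k_1 t) = 0.400
t = −ln(0.400) / 0.230 = 0.9163 / 0.230 = 3.984 d.

t ≈ 3.98 d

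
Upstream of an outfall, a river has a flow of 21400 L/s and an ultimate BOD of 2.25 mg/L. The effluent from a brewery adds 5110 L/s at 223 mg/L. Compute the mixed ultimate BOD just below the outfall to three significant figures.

44.8 mg/L

Flow-weighted mixing: C = (Q_r C_r + Q_w C_w)/(Q_r + Q_w)
= (21400×2.25 + 5110×223)/(21400 + 5110) = 1.188×10^6/26510 = 44.80 mg/L.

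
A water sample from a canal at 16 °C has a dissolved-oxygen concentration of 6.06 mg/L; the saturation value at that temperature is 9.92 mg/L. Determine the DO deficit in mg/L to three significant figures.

D ≈ 3.86 mg/L

D = C_s − C = 9.92 − 6.06 = 3.86 mg/L.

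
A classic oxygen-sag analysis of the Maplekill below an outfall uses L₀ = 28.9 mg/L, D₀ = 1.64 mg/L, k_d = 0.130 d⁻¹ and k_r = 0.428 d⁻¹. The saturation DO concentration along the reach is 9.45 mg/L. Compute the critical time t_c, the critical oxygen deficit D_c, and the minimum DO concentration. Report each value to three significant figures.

t_c = [1/(k_r−k_d)] ln[(k_r/k_d)(1 − D₀(k_r−k_d)/(k_d L₀))]
= [1/(0.428−0.130)] ln[(0.428/0.130)(1 − 1.64×0.2980/(0.130×28.9))]
= (1/0.2980) ln[3.292 × 0.8699] = 3.356 × ln(2.864) = 3.356 × 1.052 = 3.531 d.
L(t_c) = L₀ e^(−k_d t_c) = 28.9 × 0.6319 = 18.26 mg/L, and at the critical point k_r D_c = k_d L, so D_c = (0.130/0.428) × 18.26 = 5.547 mg/L.
Minimum DO = C_s − D_c = 9.45 − 5.547 = 3.903 mg/L.

t_c ≈ 3.53 d; D_c ≈ 5.55 mg/L; min DO ≈ 3.90 mg/L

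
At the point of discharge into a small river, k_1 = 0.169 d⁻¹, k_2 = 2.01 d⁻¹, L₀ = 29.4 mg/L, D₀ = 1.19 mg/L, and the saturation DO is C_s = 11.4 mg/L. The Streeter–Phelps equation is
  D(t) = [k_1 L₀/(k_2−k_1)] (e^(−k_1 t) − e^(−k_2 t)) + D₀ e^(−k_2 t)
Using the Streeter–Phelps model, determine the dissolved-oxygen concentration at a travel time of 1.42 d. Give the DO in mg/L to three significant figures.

DO ≈ 9.36 mg/L

k_1 L₀/(k_2−k_1) = 0.169×29.4/(2.01−0.169) = 4.969/1.841 = 2.699 mg/L.
e^(−k_1 t) = e^(−0.169×1.420) = 0.7866; e^(−k_2 t) = e^(−2.01×1.420) = 0.05760.
D = 2.699 × (0.7866 − 0.05760) + 1.19 × 0.05760 = 1.968 + 0.06855 = 2.036 mg/L.
DO = C_s − D = 11.4 − 2.036 = 9.364 mg/L.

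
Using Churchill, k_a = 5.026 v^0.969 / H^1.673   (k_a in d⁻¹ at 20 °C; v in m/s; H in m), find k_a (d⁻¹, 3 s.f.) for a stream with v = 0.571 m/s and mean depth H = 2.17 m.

k_a ≈ 0.799 d⁻¹

k_a = 5.026 × 0.571^0.969 / 2.17^1.673 = 5.026 × 0.5810 / 3.655 = 0.7989 d⁻¹.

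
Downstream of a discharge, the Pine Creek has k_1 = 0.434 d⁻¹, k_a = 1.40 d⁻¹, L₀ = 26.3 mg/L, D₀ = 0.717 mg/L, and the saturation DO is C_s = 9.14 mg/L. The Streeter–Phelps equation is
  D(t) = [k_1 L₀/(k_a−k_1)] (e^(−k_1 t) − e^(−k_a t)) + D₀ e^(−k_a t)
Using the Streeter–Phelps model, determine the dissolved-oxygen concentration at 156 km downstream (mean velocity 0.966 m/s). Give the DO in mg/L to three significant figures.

Travel time t = x/v = 156 km / (0.966 m/s) = 156000 m / 0.966 m/s = 161500 s = 1.869 d.
k_1 L₀/(k_a−k_1) = 0.434×26.3/(1.40−0.434) = 11.41/0.9660 = 11.82 mg/L.
e^(−k_1 t) = e^(−0.434×1.869) = 0.4443; e^(−k_a t) = e^(−1.40×1.869) = 0.07304.
D = 11.82 × (0.4443 − 0.07304) + 0.717 × 0.07304 = 4.387 + 0.05237 = 4.439 mg/L.
DO = C_s − D = 9.14 − 4.439 = 4.701 mg/L.

DO ≈ 4.70 mg/L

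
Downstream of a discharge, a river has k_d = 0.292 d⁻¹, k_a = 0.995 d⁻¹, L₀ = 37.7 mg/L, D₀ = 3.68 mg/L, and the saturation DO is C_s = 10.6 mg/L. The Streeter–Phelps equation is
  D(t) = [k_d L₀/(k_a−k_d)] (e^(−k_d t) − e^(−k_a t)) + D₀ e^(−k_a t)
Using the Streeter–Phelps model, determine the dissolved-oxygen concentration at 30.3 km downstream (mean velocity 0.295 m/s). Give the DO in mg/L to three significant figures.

Travel time t = x/v = 30.3 km / (0.295 m/s) = 30300 m / 0.295 m/s = 102700 s = 1.189 d.
k_d L₀/(k_a−k_d) = 0.292×37.7/(0.995−0.292) = 11.01/0.7030 = 15.66 mg/L.
e^(−k_d t) = e^(−0.292×1.189) = 0.7067; e^(−k_a t) = e^(−0.995×1.189) = 0.3064.
D = 15.66 × (0.7067 − 0.3064) + 3.68 × 0.3064 = 6.269 + 1.128 = 7.396 mg/L.
DO = C_s − D = 10.6 − 7.396 = 3.204 mg/L.

DO ≈ 3.20 mg/L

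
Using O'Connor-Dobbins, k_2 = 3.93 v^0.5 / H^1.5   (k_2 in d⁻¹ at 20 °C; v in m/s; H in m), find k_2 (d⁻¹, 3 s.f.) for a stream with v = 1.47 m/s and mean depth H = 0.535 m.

k_2 = 3.93 × 1.47^0.5 / 0.535^1.5 = 3.93 × 1.212 / 0.3913 = 12.18 d⁻¹.

k_2 ≈ 12.2 d⁻¹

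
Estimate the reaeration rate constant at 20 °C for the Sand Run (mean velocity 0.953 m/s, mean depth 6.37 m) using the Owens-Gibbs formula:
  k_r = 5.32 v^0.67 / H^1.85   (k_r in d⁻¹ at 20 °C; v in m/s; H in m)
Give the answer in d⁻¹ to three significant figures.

k_r = 5.32 × 0.953^0.67 / 6.37^1.85 = 5.32 × 0.9683 / 30.74 = 0.1676 d⁻¹.

k_r ≈ 0.168 d⁻¹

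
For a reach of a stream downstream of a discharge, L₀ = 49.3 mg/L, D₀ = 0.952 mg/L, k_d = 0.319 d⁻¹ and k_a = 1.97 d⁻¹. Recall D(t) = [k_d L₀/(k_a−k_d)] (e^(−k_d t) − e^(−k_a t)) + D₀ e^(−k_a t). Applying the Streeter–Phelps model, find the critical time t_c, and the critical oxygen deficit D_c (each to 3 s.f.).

t_c ≈ 1.04 d; D_c ≈ 5.73 mg/L

t_c = [1/(k_a−k_d)] ln[(k_a/k_d)(1 − D₀(k_a−k_d)/(k_d L₀))]
= [1/(1.97−0.319)] ln[(1.97/0.319)(1 − 0.952×1.651/(0.319×49.3))]
= (1/1.651) ln[6.176 × 0.9001] = 0.6057 × ln(5.558) = 0.6057 × 1.715 = 1.039 d.
D_c = (k_d/k_a) L₀ e^(−k_d t_c) = (0.319/1.97) × 49.3 × e^(−0.319×1.039) = 0.1619 × 49.3 × 0.7179 = 5.731 mg/L.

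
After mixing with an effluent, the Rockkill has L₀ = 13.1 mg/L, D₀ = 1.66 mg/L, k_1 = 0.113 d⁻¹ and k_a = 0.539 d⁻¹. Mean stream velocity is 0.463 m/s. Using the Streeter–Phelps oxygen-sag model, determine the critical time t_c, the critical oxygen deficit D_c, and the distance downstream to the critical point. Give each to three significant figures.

With k_a/k_1 = 4.770 and 1 − D₀(k_a−k_1)/(k_1 L₀) = 0.5223,
t_c = ln(4.770 × 0.5223) / (0.539 − 0.113) = ln(2.491) / 0.4260 = 0.9128/0.4260 = 2.143 d.
L(t_c) = L₀ e^(−k_1 t_c) = 13.1 × 0.7850 = 10.28 mg/L, and at the critical point k_a D_c = k_1 L, so D_c = (0.113/0.539) × 10.28 = 2.156 mg/L.
x_c = v t_c = 0.463 m/s × 2.143 d × 86400 s/d = 85710 m ≈ 85.7 km.

t_c ≈ 2.14 d; D_c ≈ 2.16 mg/L; x_c ≈ 85.7 km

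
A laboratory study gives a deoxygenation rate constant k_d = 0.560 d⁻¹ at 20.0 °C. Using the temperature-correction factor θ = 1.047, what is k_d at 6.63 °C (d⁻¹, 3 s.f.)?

k_d(T₂) = k_d(T₁) · θ^(T₂−T₁) = 0.560 × 1.047^(6.63−20.0)
= 0.560 × 1.047^-13.4 = 0.560 × 0.5411 = 0.3030 d⁻¹.

k_d ≈ 0.303 d⁻¹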